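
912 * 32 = 29184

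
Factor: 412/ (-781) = -1 * 2^2 * 11^ (-1) * 71^ (-1) * 103^1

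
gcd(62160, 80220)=420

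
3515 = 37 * 95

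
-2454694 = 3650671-6105365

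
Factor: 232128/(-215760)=-1 * 2^2 * 3^1 * 5^(-1) * 13^1 * 29^(-1)=-156/145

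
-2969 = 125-3094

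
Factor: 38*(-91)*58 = -1*2^2*7^1*13^1*19^1*29^1 = -200564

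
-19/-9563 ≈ 0.00199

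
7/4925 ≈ 0.00142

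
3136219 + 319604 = 3455823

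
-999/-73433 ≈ 0.0136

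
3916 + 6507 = 10423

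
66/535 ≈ 0.123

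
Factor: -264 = -1 * 2^3 * 3^1 * 11^1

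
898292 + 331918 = 1230210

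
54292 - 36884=17408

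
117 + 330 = 447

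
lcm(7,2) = 14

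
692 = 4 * 173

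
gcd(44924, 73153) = 1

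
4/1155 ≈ 0.00346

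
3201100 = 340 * 9415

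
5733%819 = 0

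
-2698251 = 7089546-9787797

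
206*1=206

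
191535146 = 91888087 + 99647059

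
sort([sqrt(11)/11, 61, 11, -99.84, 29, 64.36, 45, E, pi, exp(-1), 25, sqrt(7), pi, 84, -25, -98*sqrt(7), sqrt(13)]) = [-98*sqrt(7), -99.84, -25, sqrt(11)/11, exp(-1), sqrt(7), E, pi, pi, sqrt(13), 11, 25, 29, 45, 61, 64.36, 84]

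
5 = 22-17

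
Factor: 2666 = 2^1 * 31^1 * 43^1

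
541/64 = 8 + 29/64 ≈ 8.45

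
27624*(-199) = -5497176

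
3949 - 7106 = -3157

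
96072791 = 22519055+73553736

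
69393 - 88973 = -19580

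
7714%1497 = 229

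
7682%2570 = 2542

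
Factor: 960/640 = 2^(-1)*3^1 = 3/2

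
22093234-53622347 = -31529113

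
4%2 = 0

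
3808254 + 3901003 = 7709257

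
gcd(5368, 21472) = 5368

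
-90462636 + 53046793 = -37415843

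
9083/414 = 21+389/414 ≈ 21.94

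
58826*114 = 6706164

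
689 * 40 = 27560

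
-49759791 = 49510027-99269818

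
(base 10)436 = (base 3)121011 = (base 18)164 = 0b110110100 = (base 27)g4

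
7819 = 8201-382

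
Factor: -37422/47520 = -1*2^(-4)*3^2*5^(-1)*7^1 = -63/80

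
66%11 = 0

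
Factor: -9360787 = -1*19^1*492673^1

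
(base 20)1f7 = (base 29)ob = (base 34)kr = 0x2c3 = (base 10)707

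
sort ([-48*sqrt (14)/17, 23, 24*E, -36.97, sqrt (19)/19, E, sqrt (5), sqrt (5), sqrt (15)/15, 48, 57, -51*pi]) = [-51*pi, -36.97, -48*sqrt (14)/17, sqrt (19)/19, sqrt (15)/15, sqrt (5), sqrt (5), E, 23, 48, 57, 24*E]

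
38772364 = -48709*(-796)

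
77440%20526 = 15862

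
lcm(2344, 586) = 2344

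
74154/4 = 37077/2 = 18538.50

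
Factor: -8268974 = -1*2^1*7^1*590641^1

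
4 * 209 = 836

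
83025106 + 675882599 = 758907705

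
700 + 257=957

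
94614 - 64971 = 29643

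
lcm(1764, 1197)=33516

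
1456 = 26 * 56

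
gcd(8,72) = 8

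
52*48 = 2496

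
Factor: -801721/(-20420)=2^(-2)*5^(-1)*569^1*1021^(-1)*1409^1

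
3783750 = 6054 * 625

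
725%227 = 44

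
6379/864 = 7 + 331/864 ≈ 7.38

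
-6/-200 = 3/100 = 0.03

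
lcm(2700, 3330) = 99900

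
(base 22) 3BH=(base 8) 3257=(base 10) 1711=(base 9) 2311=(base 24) 2N7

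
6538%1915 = 793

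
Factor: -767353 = -1*19^1*40387^1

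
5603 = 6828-1225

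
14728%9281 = 5447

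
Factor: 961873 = 11^1*87443^1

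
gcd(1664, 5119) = 1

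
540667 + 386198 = 926865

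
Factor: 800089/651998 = 2^(-1)*325999^(-1)*800089^1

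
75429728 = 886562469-811132741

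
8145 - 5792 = 2353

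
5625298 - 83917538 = -78292240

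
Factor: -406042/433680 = -1 * 2^(-3) * 3^(-1) * 5^(-1) * 7^1 * 23^1 * 97^1 * 139^(-1) = -15617/16680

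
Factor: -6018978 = -1*2^1*3^1*7^1*139^1*1031^1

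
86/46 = 1 + 20/23 ≈ 1.87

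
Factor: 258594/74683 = 2^1*3^1*131^1*227^(-1) = 786/227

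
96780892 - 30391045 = 66389847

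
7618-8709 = -1091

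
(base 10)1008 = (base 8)1760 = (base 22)21i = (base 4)33300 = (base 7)2640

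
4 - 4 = 0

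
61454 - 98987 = -37533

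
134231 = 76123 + 58108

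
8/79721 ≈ 0.000100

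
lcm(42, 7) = 42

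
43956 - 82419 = -38463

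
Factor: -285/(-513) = 3^(-2) * 5^1 = 5/9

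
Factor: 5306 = 2^1*7^1*379^1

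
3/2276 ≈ 0.00132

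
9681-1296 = 8385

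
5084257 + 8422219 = 13506476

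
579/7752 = 193/2584 ≈ 0.0747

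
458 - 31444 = -30986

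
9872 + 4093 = 13965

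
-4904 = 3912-8816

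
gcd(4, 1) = 1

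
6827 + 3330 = 10157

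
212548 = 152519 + 60029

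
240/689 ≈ 0.348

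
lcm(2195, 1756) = 8780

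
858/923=66/71 ≈ 0.930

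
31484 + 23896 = 55380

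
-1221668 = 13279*(-92)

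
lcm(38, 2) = 38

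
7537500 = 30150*250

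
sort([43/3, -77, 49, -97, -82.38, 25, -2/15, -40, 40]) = [-97, -82.38, -77, -40, -2/15, 43/3, 25, 40, 49]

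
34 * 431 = 14654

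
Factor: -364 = -1 * 2^2 * 7^1 * 13^1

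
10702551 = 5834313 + 4868238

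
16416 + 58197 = 74613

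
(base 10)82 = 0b1010010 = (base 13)64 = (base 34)2e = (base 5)312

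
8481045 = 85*99777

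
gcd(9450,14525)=175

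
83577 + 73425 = 157002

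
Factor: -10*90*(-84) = 2^4*3^3*5^2*7^1 = 75600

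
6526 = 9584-3058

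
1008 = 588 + 420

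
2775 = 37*75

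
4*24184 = 96736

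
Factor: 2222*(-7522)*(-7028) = 2^4*7^1*11^1*101^1*251^1*3761^1 = 117465176752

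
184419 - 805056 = -620637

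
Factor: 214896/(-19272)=-1 * 2^1 * 11^1 * 37^1 * 73^(-1)=-814/73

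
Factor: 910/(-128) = -1*2^(-6)*5^1*7^1*13^1 = -455/64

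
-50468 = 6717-57185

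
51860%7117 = 2041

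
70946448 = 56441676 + 14504772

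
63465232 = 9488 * 6689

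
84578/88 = 42289/44 ≈ 961.11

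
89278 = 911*98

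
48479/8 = 6059 + 7/8≈6059.88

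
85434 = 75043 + 10391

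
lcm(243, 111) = 8991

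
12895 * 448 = 5776960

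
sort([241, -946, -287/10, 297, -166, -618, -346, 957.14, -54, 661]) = [-946, -618, -346, -166, -54, -287/10, 241, 297, 661, 957.14]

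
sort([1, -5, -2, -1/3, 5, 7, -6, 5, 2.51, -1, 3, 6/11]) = [-6, -5, -2, -1, -1/3, 6/11, 1, 2.51, 3, 5, 5, 7]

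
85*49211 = 4182935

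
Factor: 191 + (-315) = -1 * 2^2 * 31^1 = -124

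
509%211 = 87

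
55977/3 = 18659 = 18659.00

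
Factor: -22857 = -1 * 3^1 * 19^1 * 401^1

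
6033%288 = 273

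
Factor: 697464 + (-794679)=-1 * 3^1 * 5^1 * 6481^1=-97215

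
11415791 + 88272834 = 99688625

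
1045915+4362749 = 5408664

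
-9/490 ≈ -0.0184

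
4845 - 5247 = -402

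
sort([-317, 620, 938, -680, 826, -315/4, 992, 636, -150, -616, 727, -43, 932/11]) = [-680, -616, -317, -150, -315/4, -43, 932/11, 620, 636, 727, 826, 938, 992]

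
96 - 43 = 53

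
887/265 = 3 + 92/265 ≈ 3.35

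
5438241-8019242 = -2581001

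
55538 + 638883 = 694421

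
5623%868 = 415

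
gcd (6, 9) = 3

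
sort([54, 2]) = [2, 54]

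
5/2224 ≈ 0.00225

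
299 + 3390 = 3689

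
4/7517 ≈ 0.000532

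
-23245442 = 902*(-25771)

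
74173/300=247 + 73/300 ≈ 247.24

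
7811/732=10 + 491/732≈10.67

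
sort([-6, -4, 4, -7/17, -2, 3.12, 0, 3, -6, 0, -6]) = [-6, -6, -6, -4, -2, -7/17, 0, 0, 3, 3.12, 4]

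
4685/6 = 780+5/6 ≈ 780.83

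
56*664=37184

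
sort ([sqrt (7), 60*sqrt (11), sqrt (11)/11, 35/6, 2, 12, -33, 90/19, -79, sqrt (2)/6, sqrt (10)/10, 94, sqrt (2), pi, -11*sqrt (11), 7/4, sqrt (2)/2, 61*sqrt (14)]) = [-79, -11*sqrt (11), -33, sqrt (2)/6, sqrt (11)/11, sqrt (10)/10, sqrt (2)/2, sqrt (2), 7/4, 2, sqrt (7), pi, 90/19, 35/6, 12, 94, 60*sqrt (11), 61*sqrt (14)]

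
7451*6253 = 46591103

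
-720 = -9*80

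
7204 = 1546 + 5658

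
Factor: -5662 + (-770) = -1*2^5*3^1*67^1 = -6432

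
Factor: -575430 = -1*2^1*3^1*5^1*19181^1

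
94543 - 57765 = 36778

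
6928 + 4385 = 11313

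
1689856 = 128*13202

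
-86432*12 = -1037184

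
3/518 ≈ 0.00579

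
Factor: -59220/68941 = -1*2^2*3^2*5^1*7^1*47^1*71^(-1)*971^(-1)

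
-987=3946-4933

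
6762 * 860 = 5815320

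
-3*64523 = -193569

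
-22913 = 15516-38429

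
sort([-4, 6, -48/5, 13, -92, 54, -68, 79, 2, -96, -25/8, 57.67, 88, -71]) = [-96, -92, -71, -68, -48/5, -4, -25/8, 2, 6, 13, 54, 57.67, 79, 88]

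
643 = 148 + 495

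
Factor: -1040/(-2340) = 2^2 * 3^(-2) = 4/9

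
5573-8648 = -3075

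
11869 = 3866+8003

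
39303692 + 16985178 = 56288870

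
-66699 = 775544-842243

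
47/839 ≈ 0.0560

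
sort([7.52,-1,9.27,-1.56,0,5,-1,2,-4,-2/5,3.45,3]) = [-4,-1.56,-1,-1,-2/5,0,2,3,3.45,5,7.52,9.27]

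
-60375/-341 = 177 + 18/341 ≈ 177.05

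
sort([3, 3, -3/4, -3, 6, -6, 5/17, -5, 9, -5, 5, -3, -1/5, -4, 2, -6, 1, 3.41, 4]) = [-6, -6, -5, -5, -4, -3, -3, -3/4, -1/5, 5/17, 1, 2, 3, 3, 3.41, 4, 5, 6, 9]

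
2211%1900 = 311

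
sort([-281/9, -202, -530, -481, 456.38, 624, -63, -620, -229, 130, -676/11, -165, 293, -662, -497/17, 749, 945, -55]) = [-662, -620, -530, -481, -229, -202, -165, -63, -676/11, -55, -281/9, -497/17, 130, 293, 456.38, 624, 749, 945]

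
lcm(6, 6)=6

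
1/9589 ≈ 0.000104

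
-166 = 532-698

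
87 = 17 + 70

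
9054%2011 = 1010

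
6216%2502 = 1212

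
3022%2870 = 152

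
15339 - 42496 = -27157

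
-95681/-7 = 13668 + 5/7 ≈ 13668.71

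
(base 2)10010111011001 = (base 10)9689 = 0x25d9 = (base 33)8tk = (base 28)ca1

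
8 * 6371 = 50968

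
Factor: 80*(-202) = -1*2^5*5^1*101^1 = -16160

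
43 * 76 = 3268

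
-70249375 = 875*(-80285)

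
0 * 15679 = 0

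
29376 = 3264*9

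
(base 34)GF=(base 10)559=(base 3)202201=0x22F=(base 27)KJ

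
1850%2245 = 1850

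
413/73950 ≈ 0.00558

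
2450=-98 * (-25)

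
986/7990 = 29/235 ≈ 0.123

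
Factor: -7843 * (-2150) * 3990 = 2^2 * 3^1 * 5^3 * 7^1 * 11^1 * 19^1 * 23^1 * 31^1 * 43^1 = 67281175500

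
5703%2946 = 2757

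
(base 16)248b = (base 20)137f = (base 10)9355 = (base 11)7035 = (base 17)1f65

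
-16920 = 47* (-360)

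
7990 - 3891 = 4099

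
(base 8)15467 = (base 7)26212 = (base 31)77n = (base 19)105d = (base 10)6967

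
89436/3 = 29812 = 29812.00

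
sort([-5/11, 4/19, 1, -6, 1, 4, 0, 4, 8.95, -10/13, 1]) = [-6, -10/13, -5/11, 0, 4/19, 1, 1, 1, 4, 4, 8.95]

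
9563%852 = 191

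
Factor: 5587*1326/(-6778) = -1*3^1*13^1*17^1*37^1*151^1*3389^(-1) = -3704181/3389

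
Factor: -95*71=-1*5^1*19^1*71^1=-6745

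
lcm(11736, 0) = 0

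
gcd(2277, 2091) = 3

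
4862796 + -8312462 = -3449666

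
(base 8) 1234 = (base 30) m8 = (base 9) 822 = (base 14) 35a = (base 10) 668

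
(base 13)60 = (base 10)78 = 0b1001110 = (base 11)71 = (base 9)86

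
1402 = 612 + 790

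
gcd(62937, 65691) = 81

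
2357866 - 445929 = 1911937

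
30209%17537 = 12672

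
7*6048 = 42336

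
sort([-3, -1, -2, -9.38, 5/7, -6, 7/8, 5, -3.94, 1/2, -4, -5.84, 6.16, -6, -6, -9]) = [-9.38, -9, -6, -6, -6, -5.84, -4, -3.94, -3, -2, -1, 1/2, 5/7, 7/8, 5, 6.16]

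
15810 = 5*3162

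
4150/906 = 2075/453 ≈ 4.58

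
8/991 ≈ 0.00807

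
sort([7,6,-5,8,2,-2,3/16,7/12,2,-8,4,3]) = [-8,-5,-2,3/16,7/12,2,2,3,4,6,7,8]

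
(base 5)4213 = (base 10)558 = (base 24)n6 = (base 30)ii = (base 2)1000101110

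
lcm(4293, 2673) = 141669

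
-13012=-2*6506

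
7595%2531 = 2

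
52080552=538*96804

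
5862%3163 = 2699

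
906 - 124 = 782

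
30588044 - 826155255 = -795567211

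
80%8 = 0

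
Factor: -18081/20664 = -1*2^(-3)*7^1 = -7/8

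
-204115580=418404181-622519761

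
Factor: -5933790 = -1 * 2^1 * 3^3 * 5^1 * 21977^1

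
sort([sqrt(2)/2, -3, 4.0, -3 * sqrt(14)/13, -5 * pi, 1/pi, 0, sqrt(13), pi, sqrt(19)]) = [-5 * pi, -3, -3 * sqrt(14)/13, 0, 1/pi, sqrt(2)/2, pi, sqrt(13), 4.0, sqrt(19)]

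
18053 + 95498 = 113551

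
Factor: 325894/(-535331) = -1*2^1*257^(-1)*2083^(-1)*162947^1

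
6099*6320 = 38545680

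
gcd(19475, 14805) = 5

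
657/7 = 93 + 6/7 ≈ 93.86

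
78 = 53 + 25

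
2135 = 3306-1171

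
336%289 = 47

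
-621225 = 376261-997486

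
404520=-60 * (-6742)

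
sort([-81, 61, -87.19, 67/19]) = [-87.19, -81, 67/19, 61]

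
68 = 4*17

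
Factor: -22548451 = -1*103^1*179^1*1223^1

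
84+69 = 153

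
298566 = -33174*(-9)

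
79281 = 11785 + 67496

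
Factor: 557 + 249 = 2^1*13^1*31^1 = 806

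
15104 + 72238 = 87342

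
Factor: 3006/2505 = 2^1*3^1*5^(-1) = 6/5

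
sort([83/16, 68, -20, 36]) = [-20, 83/16, 36, 68]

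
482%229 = 24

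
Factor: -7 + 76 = 3^1*23^1 = 69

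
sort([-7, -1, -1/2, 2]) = [-7, -1, -1/2, 2]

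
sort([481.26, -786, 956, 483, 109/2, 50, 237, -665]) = [-786, -665, 50, 109/2, 237, 481.26, 483, 956]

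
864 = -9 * (-96)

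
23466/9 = 7822/3 ≈ 2607.33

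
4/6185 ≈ 0.000647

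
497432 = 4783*104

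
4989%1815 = 1359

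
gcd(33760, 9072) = 16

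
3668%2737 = 931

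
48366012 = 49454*978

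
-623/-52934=89/7562 ≈ 0.0118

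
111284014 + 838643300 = 949927314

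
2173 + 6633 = 8806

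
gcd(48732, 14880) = 372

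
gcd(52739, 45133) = 1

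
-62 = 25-87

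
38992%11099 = 5695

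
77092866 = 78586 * 981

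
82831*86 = 7123466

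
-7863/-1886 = 4 + 319/1886 ≈ 4.17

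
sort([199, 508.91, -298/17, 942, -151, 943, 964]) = [-151, -298/17, 199, 508.91, 942, 943, 964]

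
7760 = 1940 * 4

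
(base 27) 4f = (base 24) 53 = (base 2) 1111011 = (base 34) 3l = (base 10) 123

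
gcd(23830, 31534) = 2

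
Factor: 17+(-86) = -1*3^1*23^1 = -69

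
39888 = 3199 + 36689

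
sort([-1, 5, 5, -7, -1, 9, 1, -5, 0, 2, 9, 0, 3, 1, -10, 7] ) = [-10, -7, -5, -1, -1, 0, 0, 1, 1, 2, 3, 5, 5, 7, 9, 9] 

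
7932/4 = 1983 = 1983.00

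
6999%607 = 322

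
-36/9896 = -9/2474 ≈ -0.00364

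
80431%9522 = 4255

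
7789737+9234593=17024330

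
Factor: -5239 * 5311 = -1 * 13^2 * 31^1 * 47^1 * 113^1 = -27824329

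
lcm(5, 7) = 35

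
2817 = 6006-3189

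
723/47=15+18/47 ≈ 15.38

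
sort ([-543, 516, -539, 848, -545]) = [-545, -543, -539, 516, 848]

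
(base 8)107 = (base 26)2j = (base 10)71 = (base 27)2h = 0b1000111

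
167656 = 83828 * 2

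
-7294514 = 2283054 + -9577568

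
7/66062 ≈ 0.000106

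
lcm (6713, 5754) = 40278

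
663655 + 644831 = 1308486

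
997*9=8973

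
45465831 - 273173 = 45192658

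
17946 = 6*2991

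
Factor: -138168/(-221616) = 2^(-1)*3^(-4)*101^1 = 101/162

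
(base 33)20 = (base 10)66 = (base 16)42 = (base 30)26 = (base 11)60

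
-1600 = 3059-4659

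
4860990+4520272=9381262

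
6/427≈0.0141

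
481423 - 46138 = 435285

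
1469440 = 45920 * 32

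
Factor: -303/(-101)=3^1=3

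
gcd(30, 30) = 30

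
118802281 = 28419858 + 90382423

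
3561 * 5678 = 20219358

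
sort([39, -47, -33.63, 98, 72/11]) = [-47, -33.63, 72/11, 39, 98]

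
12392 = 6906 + 5486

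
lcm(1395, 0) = 0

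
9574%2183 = 842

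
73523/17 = 4324+15/17 ≈ 4324.88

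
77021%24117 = 4670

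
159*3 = 477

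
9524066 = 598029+8926037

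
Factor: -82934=-1 * 2^1 * 41467^1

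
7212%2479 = 2254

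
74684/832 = 18671/208 ≈ 89.76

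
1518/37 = 41 + 1/37 ≈ 41.03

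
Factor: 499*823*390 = 2^1*3^1*5^1*13^1*499^1*823^1 = 160164030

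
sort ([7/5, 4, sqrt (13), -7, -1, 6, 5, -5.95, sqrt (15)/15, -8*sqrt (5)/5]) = [-7, -5.95, -8*sqrt (5)/5, -1, sqrt (15)/15, 7/5, sqrt (13), 4, 5, 6]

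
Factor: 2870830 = 2^1*5^1*37^1*7759^1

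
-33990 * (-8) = 271920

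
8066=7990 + 76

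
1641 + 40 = 1681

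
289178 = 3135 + 286043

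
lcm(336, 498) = 27888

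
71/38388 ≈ 0.00185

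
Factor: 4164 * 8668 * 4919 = 2^4 * 3^1 * 11^1 * 197^1 * 347^1 * 4919^1 = 177544182288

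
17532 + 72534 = 90066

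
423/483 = 141/161 ≈ 0.876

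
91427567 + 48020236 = 139447803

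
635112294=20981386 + 614130908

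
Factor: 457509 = 3^1 * 13^1 * 11731^1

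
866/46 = 433/23 ≈ 18.83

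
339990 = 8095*42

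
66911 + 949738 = 1016649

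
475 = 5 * 95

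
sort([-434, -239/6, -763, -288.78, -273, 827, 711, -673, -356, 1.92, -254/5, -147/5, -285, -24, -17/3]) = [-763, -673, -434, -356, -288.78, -285, -273, -254/5, -239/6, -147/5, -24, -17/3, 1.92, 711, 827]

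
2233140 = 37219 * 60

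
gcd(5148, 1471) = 1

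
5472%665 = 152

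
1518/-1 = -1518 = -1518.00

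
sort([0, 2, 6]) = [0, 2, 6]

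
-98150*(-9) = 883350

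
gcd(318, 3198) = 6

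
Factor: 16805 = 5^1*3361^1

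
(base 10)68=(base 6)152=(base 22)32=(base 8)104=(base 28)2c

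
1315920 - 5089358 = -3773438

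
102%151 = 102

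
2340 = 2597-257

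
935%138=107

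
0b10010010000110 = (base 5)244400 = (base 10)9350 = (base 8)22206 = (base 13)4343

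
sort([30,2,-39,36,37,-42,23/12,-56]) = [-56,-42,-39,23/12,2,30,36,37]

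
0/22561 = 0 = 0.00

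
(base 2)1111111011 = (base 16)3fb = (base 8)1773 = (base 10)1019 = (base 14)52b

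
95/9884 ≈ 0.00961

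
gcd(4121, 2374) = 1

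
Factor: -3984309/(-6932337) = 3^3*7^1*101^(-1)*137^(-1)*167^(-1)*7027^1 = 1328103/2310779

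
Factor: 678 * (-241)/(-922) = 3^1 * 113^1 * 241^1 * 461^(-1) = 81699/461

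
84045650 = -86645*(-970)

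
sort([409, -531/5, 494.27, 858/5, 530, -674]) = [-674, -531/5, 858/5, 409, 494.27, 530]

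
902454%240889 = 179787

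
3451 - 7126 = -3675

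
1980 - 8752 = -6772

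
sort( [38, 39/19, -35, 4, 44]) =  [-35, 39/19, 4, 38, 44]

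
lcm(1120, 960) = 6720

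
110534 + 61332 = 171866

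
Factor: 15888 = 2^4*3^1*331^1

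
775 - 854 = -79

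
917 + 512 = 1429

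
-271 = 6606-6877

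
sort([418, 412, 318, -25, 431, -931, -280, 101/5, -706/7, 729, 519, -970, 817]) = [-970, -931, -280, -706/7, -25, 101/5, 318, 412, 418, 431, 519, 729, 817]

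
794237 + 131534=925771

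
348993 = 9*38777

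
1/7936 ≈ 0.000126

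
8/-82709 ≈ -0.0000967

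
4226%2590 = 1636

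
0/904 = 0 = 0.00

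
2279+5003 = 7282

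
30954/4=15477/2=7738.50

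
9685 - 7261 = 2424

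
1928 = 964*2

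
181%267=181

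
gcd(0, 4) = 4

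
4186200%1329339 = 198183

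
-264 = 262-526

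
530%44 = 2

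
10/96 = 5/48 ≈ 0.104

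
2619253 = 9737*269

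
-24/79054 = -12/39527 ≈ -0.000304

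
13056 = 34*384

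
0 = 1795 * 0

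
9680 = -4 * (-2420)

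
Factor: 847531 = 847531^1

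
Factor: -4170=-1*2^1*3^1*5^1*139^1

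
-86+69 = -17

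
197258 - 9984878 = -9787620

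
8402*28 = 235256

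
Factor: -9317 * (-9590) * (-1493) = -1 * 2^1 * 5^1 * 7^2 * 11^3 * 137^1 * 1493^1 = -133399594790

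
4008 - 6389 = -2381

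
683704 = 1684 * 406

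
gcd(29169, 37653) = 21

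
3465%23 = 15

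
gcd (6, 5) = 1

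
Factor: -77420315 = -1 * 5^1 * 7^1 * 2212009^1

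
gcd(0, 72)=72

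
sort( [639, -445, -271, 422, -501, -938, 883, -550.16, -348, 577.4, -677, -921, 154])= [-938, -921, -677, -550.16, -501, -445, -348, -271, 154, 422, 577.4, 639, 883]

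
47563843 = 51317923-3754080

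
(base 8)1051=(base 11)463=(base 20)17d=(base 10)553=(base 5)4203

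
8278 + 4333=12611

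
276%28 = 24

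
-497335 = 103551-600886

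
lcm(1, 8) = 8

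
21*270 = 5670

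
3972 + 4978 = 8950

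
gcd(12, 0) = 12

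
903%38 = 29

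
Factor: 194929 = 7^1 * 27847^1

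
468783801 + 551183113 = 1019966914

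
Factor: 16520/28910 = 2^2*7^(-1) = 4/7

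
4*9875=39500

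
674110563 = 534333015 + 139777548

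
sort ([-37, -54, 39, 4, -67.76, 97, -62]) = [-67.76, -62, -54, -37, 4, 39, 97]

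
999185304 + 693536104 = 1692721408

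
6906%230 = 6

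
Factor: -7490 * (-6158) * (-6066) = -1 * 2^3 * 3^2 * 5^1 * 7^1 * 107^1 * 337^1 * 3079^1 = -279784665720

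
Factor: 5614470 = 2^1*3^2*5^1*62383^1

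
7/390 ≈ 0.0179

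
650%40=10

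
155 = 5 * 31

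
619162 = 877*706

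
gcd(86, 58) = 2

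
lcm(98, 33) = 3234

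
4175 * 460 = 1920500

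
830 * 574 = 476420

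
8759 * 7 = 61313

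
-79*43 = -3397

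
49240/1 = 49240 = 49240.00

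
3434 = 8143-4709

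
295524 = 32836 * 9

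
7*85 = 595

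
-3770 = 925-4695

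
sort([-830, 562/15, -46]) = [-830, -46, 562/15]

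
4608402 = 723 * 6374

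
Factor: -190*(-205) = 2^1*5^2*19^1*41^1 = 38950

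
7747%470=227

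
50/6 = 25/3 ≈ 8.33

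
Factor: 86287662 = 2^1*3^2*1009^1*4751^1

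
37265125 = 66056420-28791295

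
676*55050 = 37213800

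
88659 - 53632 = 35027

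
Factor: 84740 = 2^2*5^1*19^1*223^1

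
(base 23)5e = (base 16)81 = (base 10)129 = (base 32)41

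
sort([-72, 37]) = [-72, 37]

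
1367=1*1367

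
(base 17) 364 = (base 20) 28d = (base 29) 14g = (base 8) 1715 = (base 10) 973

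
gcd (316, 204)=4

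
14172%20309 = 14172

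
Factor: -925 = -1 * 5^2 * 37^1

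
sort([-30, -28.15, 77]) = [-30, -28.15, 77]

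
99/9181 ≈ 0.0108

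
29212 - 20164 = 9048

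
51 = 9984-9933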